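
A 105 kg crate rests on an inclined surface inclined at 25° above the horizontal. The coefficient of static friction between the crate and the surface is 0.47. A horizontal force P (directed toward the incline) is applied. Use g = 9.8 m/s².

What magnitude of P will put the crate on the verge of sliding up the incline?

P ≈ 1230 N

At impending motion up the slope, friction acts down-slope at its limit: f = μ_s N.
Perpendicular to the incline: N = m g cos θ + P sin θ.
Along the incline: P cos θ = m g sin θ + μ_s N = m g sin θ + μ_s (m g cos θ + P sin θ).
Solving, P (cos θ − μ_s sin θ) = m g (sin θ + μ_s cos θ), so P = 105×9.8×(sin 25° + 0.47 cos 25°)/(cos 25° − 0.47 sin 25°) = 1030×0.8486/0.7077 = 1230 N.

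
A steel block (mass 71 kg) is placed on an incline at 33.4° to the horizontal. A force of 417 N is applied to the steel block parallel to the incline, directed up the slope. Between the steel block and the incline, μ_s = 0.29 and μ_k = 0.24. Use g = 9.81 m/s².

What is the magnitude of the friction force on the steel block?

Normal force: N = m g cos θ = 71 × 9.81 × cos 33.4° = 581.5 N.
Parallel to the incline, ΣF = 0 gives f = m g sin θ − P = 383.4 − 417 = -33.58 N (up-slope positive).
Maximum static friction available: μ_s N = 0.29 × 581.5 = 168.6 N.
Since |-33.58| ≤ 168.6 N, the steel block remains in static equilibrium and friction takes exactly the required value.

f ≈ 33.6 N (down the incline)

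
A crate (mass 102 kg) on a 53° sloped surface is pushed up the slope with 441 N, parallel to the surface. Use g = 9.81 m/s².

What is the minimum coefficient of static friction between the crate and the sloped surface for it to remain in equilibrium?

N = m g cos θ = 602.2 N.
Friction must make up the shortfall along the incline: f = m g sin θ − P = 799.1 − 441 = 358.1 N.
At the threshold f = μ_s N, so μ_s,min = 358.1/602.2 = 0.595.

μ_s,min ≈ 0.595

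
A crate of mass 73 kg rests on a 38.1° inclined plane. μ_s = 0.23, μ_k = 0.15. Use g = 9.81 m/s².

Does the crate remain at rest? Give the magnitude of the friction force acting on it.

f ≈ 84.5 N

N = m g cos θ = 564 N.
Down-slope weight component: m g sin θ = 442 N.
μ_s N = 130 N.
442 > 130 N, so it slides; kinetic friction f = μ_k N = 0.15×564 = 84.5 N.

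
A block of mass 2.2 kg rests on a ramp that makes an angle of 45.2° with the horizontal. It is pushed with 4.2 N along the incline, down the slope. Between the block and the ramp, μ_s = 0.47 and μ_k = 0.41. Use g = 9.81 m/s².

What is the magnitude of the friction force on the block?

f ≈ 6.24 N (up the incline)

The normal reaction is N = m g cos θ = 15.21 N.
Parallel to the incline, ΣF = 0 gives f = m g sin θ + P = 15.31 + 4.2 = 19.51 N (up-slope positive).
Static friction can supply at most μ_s N = 7.147 N.
|19.51| exceeds 7.147 N, so the block slips down-slope; friction is kinetic, f = μ_k N = 0.41×15.21 = 6.24 N.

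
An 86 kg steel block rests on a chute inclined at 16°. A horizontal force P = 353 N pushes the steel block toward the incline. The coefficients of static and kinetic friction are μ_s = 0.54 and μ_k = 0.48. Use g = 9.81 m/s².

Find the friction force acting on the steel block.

f ≈ 107 N (down the incline)

The horizontal push has a component P sin θ into the surface, so N = m g cos θ + P sin θ = 811 + 97.3 = 908.3 N.
Along the incline, the net driving force (taking up-slope positive) is P cos θ − m g sin θ = 339.3 − 232.5 = 106.8 N, so equilibrium requires friction f = -106.8 N (down-slope).
The limit of static friction is μ_s N = 490.5 N.
Since 106.8 N is within the 490.5 N limit, the steel block stays put and friction is exactly 107 N.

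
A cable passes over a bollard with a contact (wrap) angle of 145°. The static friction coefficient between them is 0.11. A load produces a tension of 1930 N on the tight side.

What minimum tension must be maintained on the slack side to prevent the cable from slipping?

Capstan equation at impending slip: T_tight/T_slack = e^{μβ}.
β = 145° = 2.531 rad; e^{μβ} = e^{0.11×2.531} = 1.321.
T_slack = T_tight / e^{μβ} = 1930 / 1.321 = 1460 N.

T_min ≈ 1460 N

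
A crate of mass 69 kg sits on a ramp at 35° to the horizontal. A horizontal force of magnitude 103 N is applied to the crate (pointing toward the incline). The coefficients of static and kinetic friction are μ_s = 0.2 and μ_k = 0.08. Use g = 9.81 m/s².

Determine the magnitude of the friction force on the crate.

f ≈ 49.1 N (up the incline)

Normal direction: N = m g cos θ + P sin θ = 613.6 N.
Along the incline, the net driving force (taking up-slope positive) is P cos θ − m g sin θ = 84.37 − 388.2 = -303.9 N, so equilibrium requires friction f = 303.9 N (up-slope).
Maximum static friction: μ_s N = 0.2 × 613.6 = 122.7 N.
|f_req| = 303.9 > 122.7 N → the crate slides down the incline; f = μ_k N = 0.08 × 613.6 = 49.1 N.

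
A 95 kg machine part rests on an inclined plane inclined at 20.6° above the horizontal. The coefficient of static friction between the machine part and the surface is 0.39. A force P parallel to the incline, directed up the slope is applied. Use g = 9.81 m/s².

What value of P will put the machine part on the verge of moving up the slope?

P ≈ 668 N

At impending motion up the slope, friction acts down-slope at its limit: f = μ_s N.
P is parallel to the surface, so N = m g cos θ = 872 N.
Along the incline: P = m g sin θ + μ_s N = 328 + 0.39×872 = 668 N.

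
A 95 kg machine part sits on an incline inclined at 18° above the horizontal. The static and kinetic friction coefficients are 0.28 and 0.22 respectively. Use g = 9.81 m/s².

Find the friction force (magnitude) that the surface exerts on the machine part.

The normal reaction is N = m g cos θ = 886.3 N.
Along the slope the weight component is m g sin θ = 288 N; friction must supply exactly this, acting up-slope.
The static-friction ceiling is μ_s N = 0.28 × 886.3 = 248.2 N.
|288| exceeds 248.2 N, so the machine part slips down-slope; friction is kinetic, f = μ_k N = 0.22×886.3 = 195 N.

f ≈ 195 N (up the incline)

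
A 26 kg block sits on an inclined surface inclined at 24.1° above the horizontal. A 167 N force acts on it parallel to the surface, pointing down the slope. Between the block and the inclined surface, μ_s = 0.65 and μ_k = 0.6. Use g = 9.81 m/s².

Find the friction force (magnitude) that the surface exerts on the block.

f ≈ 140 N (up the incline)

Normal force: N = m g cos θ = 26 × 9.81 × cos 24.1° = 232.8 N.
Parallel to the incline, ΣF = 0 gives f = m g sin θ + P = 104.1 + 167 = 271.1 N (up-slope positive).
The static-friction ceiling is μ_s N = 0.65 × 232.8 = 151.3 N.
|271.1| exceeds 151.3 N, so the block slips down-slope; friction is kinetic, f = μ_k N = 0.6×232.8 = 140 N.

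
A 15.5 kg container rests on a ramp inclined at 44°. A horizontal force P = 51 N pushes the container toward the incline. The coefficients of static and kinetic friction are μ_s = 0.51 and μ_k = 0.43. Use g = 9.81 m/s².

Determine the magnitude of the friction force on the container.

f ≈ 68.9 N (up the incline)

Normal direction: N = m g cos θ + P sin θ = 144.8 N.
Parallel to the incline: P cos θ − m g sin θ = 36.69 − 105.6 = -68.94 N; the friction needed to balance this is 68.94 N acting up the slope.
Maximum static friction: μ_s N = 0.51 × 144.8 = 73.85 N.
Since 68.94 N is within the 73.85 N limit, the container stays put and friction is exactly 68.9 N.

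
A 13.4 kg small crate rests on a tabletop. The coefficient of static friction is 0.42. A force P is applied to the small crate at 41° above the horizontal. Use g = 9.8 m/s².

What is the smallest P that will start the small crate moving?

P ≈ 53.5 N

N = m g − P sin α (the pull lifts the small crate).
At impending slip, P cos α = μ_s N = μ_s (m g − P sin α).
Solving: P (cos α + μ_s sin α) = μ_s m g → P = 0.42×131/(cos 41° + 0.42 sin 41°) = 55.2/1.03 = 53.5 N.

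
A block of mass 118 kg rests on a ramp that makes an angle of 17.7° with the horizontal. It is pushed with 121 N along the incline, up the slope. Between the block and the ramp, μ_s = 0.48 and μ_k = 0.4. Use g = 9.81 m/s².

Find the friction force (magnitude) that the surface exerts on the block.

f ≈ 231 N (up the incline)

The normal reaction is N = m g cos θ = 1103 N.
Parallel to the incline, ΣF = 0 gives f = m g sin θ − P = 351.9 − 121 = 230.9 N (up-slope positive).
The static-friction ceiling is μ_s N = 0.48 × 1103 = 529.3 N.
Since |230.9| ≤ 529.3 N, no slip — friction simply equals what equilibrium demands.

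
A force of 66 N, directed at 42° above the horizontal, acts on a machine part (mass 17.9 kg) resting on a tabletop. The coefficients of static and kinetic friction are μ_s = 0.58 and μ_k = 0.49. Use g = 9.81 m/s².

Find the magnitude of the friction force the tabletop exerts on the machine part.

f ≈ 49 N

The vertical component of P reduces the normal force: N = m g − P sin α = 175.6 − 44.16 = 131.4 N.
For equilibrium, f = P cos α = 66×cos 42° = 49.05 N.
μ_s N = 0.58 × 131.4 = 76.23 N.
49.05 ≤ 76.23 N → static; friction equals the required 49 N.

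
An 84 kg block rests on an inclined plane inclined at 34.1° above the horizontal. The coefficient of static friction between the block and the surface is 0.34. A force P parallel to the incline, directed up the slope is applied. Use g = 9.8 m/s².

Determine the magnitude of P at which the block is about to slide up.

P ≈ 693 N

At impending motion up the slope, friction acts down-slope at its limit: f = μ_s N.
P is parallel to the surface, so N = m g cos θ = 682 N.
Along the incline: P = m g sin θ + μ_s N = 462 + 0.34×682 = 693 N.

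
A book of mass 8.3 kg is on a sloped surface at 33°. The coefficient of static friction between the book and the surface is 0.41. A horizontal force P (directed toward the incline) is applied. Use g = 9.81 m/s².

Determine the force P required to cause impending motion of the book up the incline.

P ≈ 118 N

At impending motion up the slope, friction acts down-slope at its limit: f = μ_s N.
Perpendicular to the incline: N = m g cos θ + P sin θ.
Along the incline: P cos θ = m g sin θ + μ_s N = m g sin θ + μ_s (m g cos θ + P sin θ).
Solving, P (cos θ − μ_s sin θ) = m g (sin θ + μ_s cos θ), so P = 8.3×9.81×(sin 33° + 0.41 cos 33°)/(cos 33° − 0.41 sin 33°) = 81.4×0.8885/0.6154 = 118 N.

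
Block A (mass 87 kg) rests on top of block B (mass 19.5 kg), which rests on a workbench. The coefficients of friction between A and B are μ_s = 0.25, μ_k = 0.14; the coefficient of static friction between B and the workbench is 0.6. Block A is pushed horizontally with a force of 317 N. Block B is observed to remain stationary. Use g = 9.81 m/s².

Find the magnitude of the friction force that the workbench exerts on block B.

f ≈ 119 N

Between the blocks, N₁ = m_A g = 853.5 N.
So the A–B interface can sustain at most μ_s N₁ = 213.4 N of static friction.
P = 317 N exceeds that limit, so A slips over B and the interface friction becomes kinetic: f₁ = μ_k N₁ = 0.14×853.5 = 119 N.
By Newton's third law B feels 119 N forward from A. With B stationary, the floor's static friction on B balances it: f₂ = 119 N (well within μ_s(m_A+m_B)g = 626.9 N).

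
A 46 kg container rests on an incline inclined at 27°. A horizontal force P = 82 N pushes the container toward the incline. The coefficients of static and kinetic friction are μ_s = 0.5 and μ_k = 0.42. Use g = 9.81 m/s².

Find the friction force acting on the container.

The horizontal push has a component P sin θ into the surface, so N = m g cos θ + P sin θ = 402.1 + 37.23 = 439.3 N.
Along the incline, the net driving force (taking up-slope positive) is P cos θ − m g sin θ = 73.06 − 204.9 = -131.8 N, so equilibrium requires friction f = 131.8 N (up-slope).
Maximum static friction: μ_s N = 0.5 × 439.3 = 219.7 N.
Since 131.8 N is within the 219.7 N limit, the container stays put and friction is exactly 132 N.

f ≈ 132 N (up the incline)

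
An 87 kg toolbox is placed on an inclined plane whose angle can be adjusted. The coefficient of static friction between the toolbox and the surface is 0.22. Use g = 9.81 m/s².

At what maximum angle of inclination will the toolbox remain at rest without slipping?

θ_max ≈ 12.4°

At the slip threshold, m g sin θ = μ_s · m g cos θ, so tan θ = μ_s.
θ_max = arctan(0.22) = 12.4°.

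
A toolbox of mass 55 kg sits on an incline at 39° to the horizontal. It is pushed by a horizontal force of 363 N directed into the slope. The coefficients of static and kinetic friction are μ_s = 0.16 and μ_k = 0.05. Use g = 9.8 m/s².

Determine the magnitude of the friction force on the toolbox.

f ≈ 57.1 N (up the incline)

The horizontal push has a component P sin θ into the surface, so N = m g cos θ + P sin θ = 418.9 + 228.4 = 647.3 N.
Parallel to the incline: P cos θ − m g sin θ = 282.1 − 339.2 = -57.1 N; the friction needed to balance this is 57.1 N acting up the slope.
Maximum static friction: μ_s N = 0.16 × 647.3 = 103.6 N.
Since 57.1 N is within the 103.6 N limit, the toolbox stays put and friction is exactly 57.1 N.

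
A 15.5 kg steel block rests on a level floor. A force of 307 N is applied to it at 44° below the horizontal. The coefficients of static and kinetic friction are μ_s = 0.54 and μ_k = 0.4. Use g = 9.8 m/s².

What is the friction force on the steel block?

Vertical equilibrium gives N = m g + P sin α = 365.2 N.
Horizontally, friction must balance P cos α = 220.8 N.
The static-friction limit is μ_s N = 197.2 N.
220.8 > 197.2 N → the steel block slides; f = μ_k N = 0.4×365.2 = 146 N.

f ≈ 146 N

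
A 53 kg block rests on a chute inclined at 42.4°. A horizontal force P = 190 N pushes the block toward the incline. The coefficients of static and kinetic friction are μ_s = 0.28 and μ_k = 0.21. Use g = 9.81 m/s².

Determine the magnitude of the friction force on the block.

f ≈ 108 N (up the incline)

Resolve perpendicular to the incline: N = m g cos θ + P sin θ = 53×9.81×cos 42.4° + 190×sin 42.4° = 512.1 N.
Parallel to the incline: P cos θ − m g sin θ = 140.3 − 350.6 = -210.3 N; the friction needed to balance this is 210.3 N acting up the slope.
The limit of static friction is μ_s N = 143.4 N.
|f_req| = 210.3 > 143.4 N → the block slides down the incline; f = μ_k N = 0.21 × 512.1 = 108 N.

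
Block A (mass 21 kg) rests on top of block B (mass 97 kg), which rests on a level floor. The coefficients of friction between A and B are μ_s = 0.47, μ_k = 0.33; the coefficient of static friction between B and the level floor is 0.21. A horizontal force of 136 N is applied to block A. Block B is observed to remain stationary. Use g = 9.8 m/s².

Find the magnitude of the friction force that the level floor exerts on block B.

f ≈ 67.9 N

Normal force at the A–B interface: N₁ = m_A g = 205.8 N.
So the A–B interface can sustain at most μ_s N₁ = 96.73 N of static friction.
Since P = 136 N > 96.73 N, A slides on B; the A–B friction is kinetic: f₁ = μ_k N₁ = 0.33×205.8 = 67.9 N.
By Newton's third law B feels 67.9 N forward from A. With B stationary, the floor's static friction on B balances it: f₂ = 67.9 N (well within μ_s(m_A+m_B)g = 242.8 N).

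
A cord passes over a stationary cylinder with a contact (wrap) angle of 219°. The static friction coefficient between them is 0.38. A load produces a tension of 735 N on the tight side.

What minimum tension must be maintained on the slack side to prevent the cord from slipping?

T_min ≈ 172 N

Capstan equation at impending slip: T_tight/T_slack = e^{μβ}.
β = 219° = 3.822 rad; e^{μβ} = e^{0.38×3.822} = 4.274.
T_slack = T_tight / e^{μβ} = 735 / 4.274 = 172 N.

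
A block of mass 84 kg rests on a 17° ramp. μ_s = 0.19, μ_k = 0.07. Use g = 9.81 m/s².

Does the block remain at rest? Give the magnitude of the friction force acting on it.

N = m g cos θ = 788 N.
Down-slope weight component: m g sin θ = 241 N.
μ_s N = 150 N.
241 > 150 N, so it slides; kinetic friction f = μ_k N = 0.07×788 = 55.2 N.

f ≈ 55.2 N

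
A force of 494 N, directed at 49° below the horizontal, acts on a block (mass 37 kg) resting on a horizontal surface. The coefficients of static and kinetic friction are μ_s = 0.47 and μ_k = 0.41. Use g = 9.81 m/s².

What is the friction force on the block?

f ≈ 324 N

The vertical component of P adds to the normal force: N = m g + P sin α = 363 + 372.8 = 735.8 N.
For equilibrium, f = P cos α = 494×cos 49° = 324.1 N.
The static-friction limit is μ_s N = 345.8 N.
324.1 ≤ 345.8 N → static; friction equals the required 324 N.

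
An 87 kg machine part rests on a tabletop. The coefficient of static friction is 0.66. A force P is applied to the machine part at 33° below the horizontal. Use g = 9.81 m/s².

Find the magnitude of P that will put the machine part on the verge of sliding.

N = m g + P sin α (the push presses the machine part into the tabletop).
At impending slip, P cos α = μ_s N = μ_s (m g + P sin α).
Solving: P (cos α − μ_s sin α) = μ_s m g → P = 0.66×853/(cos 33° − 0.66 sin 33°) = 563/0.4792 = 1180 N.

P ≈ 1180 N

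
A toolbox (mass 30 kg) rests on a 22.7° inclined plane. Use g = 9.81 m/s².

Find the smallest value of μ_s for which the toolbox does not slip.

μ_s,min ≈ 0.418

At the slip threshold m g sin θ = μ_s m g cos θ, so μ_s,min = tan θ.
μ_s,min = tan 22.7° = 0.418.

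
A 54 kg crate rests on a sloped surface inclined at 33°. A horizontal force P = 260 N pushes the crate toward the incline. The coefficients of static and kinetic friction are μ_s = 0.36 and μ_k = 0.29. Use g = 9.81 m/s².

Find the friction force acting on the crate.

Resolve perpendicular to the incline: N = m g cos θ + P sin θ = 54×9.81×cos 33° + 260×sin 33° = 585.9 N.
Along the incline, the net driving force (taking up-slope positive) is P cos θ − m g sin θ = 218.1 − 288.5 = -70.46 N, so equilibrium requires friction f = 70.46 N (up-slope).
Maximum static friction: μ_s N = 0.36 × 585.9 = 210.9 N.
Since 70.46 N is within the 210.9 N limit, the crate stays put and friction is exactly 70.5 N.

f ≈ 70.5 N (up the incline)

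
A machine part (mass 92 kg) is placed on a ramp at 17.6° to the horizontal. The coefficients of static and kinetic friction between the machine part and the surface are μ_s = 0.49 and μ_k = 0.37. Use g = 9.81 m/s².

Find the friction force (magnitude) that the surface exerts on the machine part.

f ≈ 273 N (up the incline)

Normal force: N = m g cos θ = 92 × 9.81 × cos 17.6° = 860.3 N.
For equilibrium along the incline, friction must balance the weight component: f = m g sin θ = 272.9 N up the slope.
Maximum static friction available: μ_s N = 0.49 × 860.3 = 421.5 N.
Since |272.9| ≤ 421.5 N, the machine part remains in static equilibrium and friction takes exactly the required value.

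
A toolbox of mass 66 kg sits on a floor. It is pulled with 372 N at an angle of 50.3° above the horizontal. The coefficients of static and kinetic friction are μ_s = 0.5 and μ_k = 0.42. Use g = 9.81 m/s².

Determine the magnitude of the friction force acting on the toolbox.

f ≈ 152 N

Vertical equilibrium gives N = m g − P sin α = 361.2 N.
For equilibrium, f = P cos α = 372×cos 50.3° = 237.6 N.
The static-friction limit is μ_s N = 180.6 N.
237.6 > 180.6 N → the toolbox slides; f = μ_k N = 0.42×361.2 = 152 N.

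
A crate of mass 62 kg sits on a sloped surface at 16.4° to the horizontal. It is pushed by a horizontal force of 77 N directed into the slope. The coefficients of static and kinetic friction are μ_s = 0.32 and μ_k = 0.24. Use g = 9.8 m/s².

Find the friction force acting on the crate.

f ≈ 97.7 N (up the incline)

Normal direction: N = m g cos θ + P sin θ = 604.6 N.
Parallel to the incline: P cos θ − m g sin θ = 73.87 − 171.6 = -97.68 N; the friction needed to balance this is 97.68 N acting up the slope.
The limit of static friction is μ_s N = 193.5 N.
Since 97.68 N is within the 193.5 N limit, the crate stays put and friction is exactly 97.7 N.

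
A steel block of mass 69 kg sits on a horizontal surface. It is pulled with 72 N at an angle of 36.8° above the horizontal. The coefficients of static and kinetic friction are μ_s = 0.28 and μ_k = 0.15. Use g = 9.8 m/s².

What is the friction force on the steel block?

f ≈ 57.7 N

The vertical component of P reduces the normal force: N = m g − P sin α = 676.2 − 43.13 = 633.1 N.
Horizontally, friction must balance P cos α = 57.65 N.
μ_s N = 0.28 × 633.1 = 177.3 N.
57.65 ≤ 177.3 N → static; friction equals the required 57.7 N.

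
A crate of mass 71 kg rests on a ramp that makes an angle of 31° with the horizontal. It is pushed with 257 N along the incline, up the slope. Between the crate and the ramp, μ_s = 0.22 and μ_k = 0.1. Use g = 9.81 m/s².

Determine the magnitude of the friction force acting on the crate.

f ≈ 102 N (up the incline)

The normal reaction is N = m g cos θ = 597 N.
Parallel to the incline, ΣF = 0 gives f = m g sin θ − P = 358.7 − 257 = 101.7 N (up-slope positive).
The static-friction ceiling is μ_s N = 0.22 × 597 = 131.3 N.
Since |101.7| ≤ 131.3 N, static friction is sufficient; f equals the required value, not μ_s N.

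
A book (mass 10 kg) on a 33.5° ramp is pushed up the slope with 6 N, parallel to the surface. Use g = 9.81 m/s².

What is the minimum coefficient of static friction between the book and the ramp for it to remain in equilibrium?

μ_s,min ≈ 0.589

N = m g cos θ = 81.8 N.
Friction must make up the shortfall along the incline: f = m g sin θ − P = 54.15 − 6 = 48.15 N.
At the threshold f = μ_s N, so μ_s,min = 48.15/81.8 = 0.589.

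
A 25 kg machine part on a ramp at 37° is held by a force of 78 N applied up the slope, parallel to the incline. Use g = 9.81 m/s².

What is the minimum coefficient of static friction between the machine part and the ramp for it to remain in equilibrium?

N = m g cos θ = 195.9 N.
Friction must make up the shortfall along the incline: f = m g sin θ − P = 147.6 − 78 = 69.6 N.
At the threshold f = μ_s N, so μ_s,min = 69.6/195.9 = 0.355.

μ_s,min ≈ 0.355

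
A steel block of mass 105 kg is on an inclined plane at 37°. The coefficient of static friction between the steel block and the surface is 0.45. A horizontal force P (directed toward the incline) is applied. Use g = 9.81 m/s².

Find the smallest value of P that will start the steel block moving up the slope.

At impending motion up the slope, friction acts down-slope at its limit: f = μ_s N.
Perpendicular to the incline: N = m g cos θ + P sin θ.
Along the incline: P cos θ = m g sin θ + μ_s N = m g sin θ + μ_s (m g cos θ + P sin θ).
Solving, P (cos θ − μ_s sin θ) = m g (sin θ + μ_s cos θ), so P = 105×9.81×(sin 37° + 0.45 cos 37°)/(cos 37° − 0.45 sin 37°) = 1030×0.9612/0.5278 = 1880 N.

P ≈ 1880 N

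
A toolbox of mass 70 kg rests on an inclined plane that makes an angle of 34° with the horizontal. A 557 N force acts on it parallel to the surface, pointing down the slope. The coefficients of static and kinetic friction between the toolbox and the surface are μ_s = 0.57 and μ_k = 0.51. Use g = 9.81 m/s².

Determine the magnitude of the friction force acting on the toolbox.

The normal reaction is N = m g cos θ = 569.3 N.
Parallel to the incline, ΣF = 0 gives f = m g sin θ + P = 384 + 557 = 941 N (up-slope positive).
Static friction can supply at most μ_s N = 324.5 N.
Since |941| > 324.5 N, static friction cannot hold it; the toolbox slides down the incline and kinetic friction applies: f = μ_k N = 0.51 × 569.3 = 290 N.

f ≈ 290 N (up the incline)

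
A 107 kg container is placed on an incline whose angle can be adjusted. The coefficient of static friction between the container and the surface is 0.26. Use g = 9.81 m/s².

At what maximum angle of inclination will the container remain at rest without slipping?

θ_max ≈ 14.6°

At the slip threshold, m g sin θ = μ_s · m g cos θ, so tan θ = μ_s.
θ_max = arctan(0.26) = 14.6°.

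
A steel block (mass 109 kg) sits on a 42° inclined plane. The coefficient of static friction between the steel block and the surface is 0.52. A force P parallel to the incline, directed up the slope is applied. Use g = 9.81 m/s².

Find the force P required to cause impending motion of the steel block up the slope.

P ≈ 1130 N

At impending motion up the slope, friction acts down-slope at its limit: f = μ_s N.
P is parallel to the surface, so N = m g cos θ = 795 N.
Along the incline: P = m g sin θ + μ_s N = 715 + 0.52×795 = 1130 N.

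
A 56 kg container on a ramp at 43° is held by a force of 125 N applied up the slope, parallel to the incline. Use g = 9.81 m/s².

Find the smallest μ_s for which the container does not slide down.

N = m g cos θ = 401.8 N.
Friction must make up the shortfall along the incline: f = m g sin θ − P = 374.7 − 125 = 249.7 N.
At the threshold f = μ_s N, so μ_s,min = 249.7/401.8 = 0.621.

μ_s,min ≈ 0.621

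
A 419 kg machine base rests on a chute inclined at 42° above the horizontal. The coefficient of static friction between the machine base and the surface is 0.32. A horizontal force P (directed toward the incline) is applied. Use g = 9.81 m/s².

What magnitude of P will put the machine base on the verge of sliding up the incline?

P ≈ 7050 N

At impending motion up the slope, friction acts down-slope at its limit: f = μ_s N.
Perpendicular to the incline: N = m g cos θ + P sin θ.
Along the incline: P cos θ = m g sin θ + μ_s N = m g sin θ + μ_s (m g cos θ + P sin θ).
Solving, P (cos θ − μ_s sin θ) = m g (sin θ + μ_s cos θ), so P = 419×9.81×(sin 42° + 0.32 cos 42°)/(cos 42° − 0.32 sin 42°) = 4110×0.9069/0.529 = 7050 N.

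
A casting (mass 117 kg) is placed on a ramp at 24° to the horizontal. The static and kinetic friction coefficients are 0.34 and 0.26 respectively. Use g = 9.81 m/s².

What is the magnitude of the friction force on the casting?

The normal reaction is N = m g cos θ = 1049 N.
Along the slope the weight component is m g sin θ = 466.8 N; friction must supply exactly this, acting up-slope.
Static friction can supply at most μ_s N = 356.5 N.
Since |466.8| > 356.5 N, static friction cannot hold it; the casting slides down the incline and kinetic friction applies: f = μ_k N = 0.26 × 1049 = 273 N.

f ≈ 273 N (up the incline)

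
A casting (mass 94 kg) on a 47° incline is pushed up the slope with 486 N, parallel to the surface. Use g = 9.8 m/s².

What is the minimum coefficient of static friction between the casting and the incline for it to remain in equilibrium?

μ_s,min ≈ 0.299

N = m g cos θ = 628.3 N.
Friction must make up the shortfall along the incline: f = m g sin θ − P = 673.7 − 486 = 187.7 N.
At the threshold f = μ_s N, so μ_s,min = 187.7/628.3 = 0.299.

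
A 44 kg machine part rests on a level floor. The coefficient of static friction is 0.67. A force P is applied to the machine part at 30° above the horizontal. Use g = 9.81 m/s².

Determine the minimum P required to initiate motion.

P ≈ 241 N

N = m g − P sin α (the pull lifts the machine part).
At impending slip, P cos α = μ_s N = μ_s (m g − P sin α).
Solving: P (cos α + μ_s sin α) = μ_s m g → P = 0.67×432/(cos 30° + 0.67 sin 30°) = 289/1.201 = 241 N.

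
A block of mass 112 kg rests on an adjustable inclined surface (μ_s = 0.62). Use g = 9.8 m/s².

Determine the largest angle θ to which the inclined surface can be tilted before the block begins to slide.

At the slip threshold, m g sin θ = μ_s · m g cos θ, so tan θ = μ_s.
θ_max = arctan(0.62) = 31.8°.

θ_max ≈ 31.8°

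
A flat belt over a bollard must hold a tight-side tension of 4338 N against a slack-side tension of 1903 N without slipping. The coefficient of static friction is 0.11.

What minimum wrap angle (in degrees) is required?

T₂/T₁ = e^{μβ} → β = ln(T₂/T₁)/μ.
β = ln(4338/1903)/0.11 = 0.824/0.11 = 7.491 rad.
In degrees: β = 7.491 × 180/π = 429°.

β_min ≈ 429°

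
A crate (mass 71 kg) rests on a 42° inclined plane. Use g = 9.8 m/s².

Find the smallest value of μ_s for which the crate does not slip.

μ_s,min ≈ 0.9

At the slip threshold m g sin θ = μ_s m g cos θ, so μ_s,min = tan θ.
μ_s,min = tan 42° = 0.9.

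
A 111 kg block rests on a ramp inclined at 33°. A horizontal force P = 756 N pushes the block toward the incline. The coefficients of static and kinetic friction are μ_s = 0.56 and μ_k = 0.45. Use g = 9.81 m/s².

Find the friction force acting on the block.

The horizontal push has a component P sin θ into the surface, so N = m g cos θ + P sin θ = 913.2 + 411.7 = 1325 N.
Along the incline, the net driving force (taking up-slope positive) is P cos θ − m g sin θ = 634 − 593.1 = 40.97 N, so equilibrium requires friction f = -40.97 N (down-slope).
Maximum static friction: μ_s N = 0.56 × 1325 = 742 N.
Since 40.97 N is within the 742 N limit, the block stays put and friction is exactly 41 N.

f ≈ 41 N (down the incline)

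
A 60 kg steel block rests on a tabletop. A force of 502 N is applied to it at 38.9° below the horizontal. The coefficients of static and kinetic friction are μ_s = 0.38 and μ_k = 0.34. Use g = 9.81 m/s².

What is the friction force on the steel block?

N = m g + P sin α = 588.6 + 502×sin 38.9° = 903.8 N.
For equilibrium, f = P cos α = 502×cos 38.9° = 390.7 N.
The static-friction limit is μ_s N = 343.5 N.
The required friction exceeds μ_s N, so the steel block moves and f = μ_k N = 307 N.

f ≈ 307 N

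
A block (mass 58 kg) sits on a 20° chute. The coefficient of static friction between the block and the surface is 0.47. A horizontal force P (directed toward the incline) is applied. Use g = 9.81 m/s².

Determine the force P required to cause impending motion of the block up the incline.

At impending motion up the slope, friction acts down-slope at its limit: f = μ_s N.
Perpendicular to the incline: N = m g cos θ + P sin θ.
Along the incline: P cos θ = m g sin θ + μ_s N = m g sin θ + μ_s (m g cos θ + P sin θ).
Solving, P (cos θ − μ_s sin θ) = m g (sin θ + μ_s cos θ), so P = 58×9.81×(sin 20° + 0.47 cos 20°)/(cos 20° − 0.47 sin 20°) = 569×0.7837/0.7789 = 572 N.

P ≈ 572 N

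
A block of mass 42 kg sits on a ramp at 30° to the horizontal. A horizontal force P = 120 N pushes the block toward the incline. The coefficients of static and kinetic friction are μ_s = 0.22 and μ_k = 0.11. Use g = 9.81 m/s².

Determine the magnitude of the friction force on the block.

Normal direction: N = m g cos θ + P sin θ = 416.8 N.
Along the incline, the net driving force (taking up-slope positive) is P cos θ − m g sin θ = 103.9 − 206 = -102.1 N, so equilibrium requires friction f = 102.1 N (up-slope).
The limit of static friction is μ_s N = 91.7 N.
The required 102.1 N exceeds the static limit, so the block slides down-slope and f = μ_k N = 0.11×416.8 = 45.9 N.

f ≈ 45.9 N (up the incline)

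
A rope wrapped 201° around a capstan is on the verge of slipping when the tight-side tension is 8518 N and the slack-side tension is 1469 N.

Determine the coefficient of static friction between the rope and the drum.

μ ≈ 0.501

T₂/T₁ = e^{μβ} → μ = ln(T₂/T₁)/β.
β = 201° = 3.508 rad.
μ = ln(8518/1469)/3.508 = ln(5.799)/3.508 = 0.501.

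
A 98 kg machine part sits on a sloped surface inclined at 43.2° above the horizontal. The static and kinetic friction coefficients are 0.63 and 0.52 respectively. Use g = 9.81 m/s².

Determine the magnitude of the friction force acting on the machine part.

The normal reaction is N = m g cos θ = 700.8 N.
Along the slope the weight component is m g sin θ = 658.1 N; friction must supply exactly this, acting up-slope.
The static-friction ceiling is μ_s N = 0.63 × 700.8 = 441.5 N.
|658.1| exceeds 441.5 N, so the machine part slips down-slope; friction is kinetic, f = μ_k N = 0.52×700.8 = 364 N.

f ≈ 364 N (up the incline)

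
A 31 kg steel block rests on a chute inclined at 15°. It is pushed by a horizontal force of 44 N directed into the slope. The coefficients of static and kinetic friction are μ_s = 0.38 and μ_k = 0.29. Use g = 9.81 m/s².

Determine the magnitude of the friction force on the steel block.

Normal direction: N = m g cos θ + P sin θ = 305.1 N.
Along the incline, the net driving force (taking up-slope positive) is P cos θ − m g sin θ = 42.5 − 78.71 = -36.21 N, so equilibrium requires friction f = 36.21 N (up-slope).
Maximum static friction: μ_s N = 0.38 × 305.1 = 116 N.
Since 36.21 N is within the 116 N limit, the steel block stays put and friction is exactly 36.2 N.

f ≈ 36.2 N (up the incline)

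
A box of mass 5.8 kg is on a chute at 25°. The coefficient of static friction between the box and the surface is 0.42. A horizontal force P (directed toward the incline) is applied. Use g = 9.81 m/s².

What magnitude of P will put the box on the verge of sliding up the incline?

At impending motion up the slope, friction acts down-slope at its limit: f = μ_s N.
Perpendicular to the incline: N = m g cos θ + P sin θ.
Along the incline: P cos θ = m g sin θ + μ_s N = m g sin θ + μ_s (m g cos θ + P sin θ).
Solving, P (cos θ − μ_s sin θ) = m g (sin θ + μ_s cos θ), so P = 5.8×9.81×(sin 25° + 0.42 cos 25°)/(cos 25° − 0.42 sin 25°) = 56.9×0.8033/0.7288 = 62.7 N.

P ≈ 62.7 N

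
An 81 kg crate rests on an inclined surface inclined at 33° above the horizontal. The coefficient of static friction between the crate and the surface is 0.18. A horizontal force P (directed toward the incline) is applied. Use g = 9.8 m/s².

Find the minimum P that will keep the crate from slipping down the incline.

P_min ≈ 334 N

The crate tends to slide down (tan θ > μ_s), so at the point of impending slip friction acts up-slope at its limit: f = μ_s N.
Perpendicular to the incline: N = m g cos θ + P sin θ.
Along the incline: P cos θ + μ_s N = m g sin θ, i.e. P cos θ + μ_s (m g cos θ + P sin θ) = m g sin θ.
Solving, P (cos θ + μ_s sin θ) = m g (sin θ − μ_s cos θ), so P = 794×0.3937/0.9367 = 334 N.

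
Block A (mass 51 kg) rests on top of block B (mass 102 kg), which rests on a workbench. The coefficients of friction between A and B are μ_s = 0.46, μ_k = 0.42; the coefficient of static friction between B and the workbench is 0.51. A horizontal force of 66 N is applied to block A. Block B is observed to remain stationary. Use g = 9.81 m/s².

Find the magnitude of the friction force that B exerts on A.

The normal force B exerts on A is simply A's weight, N₁ = 500.3 N.
So the A–B interface can sustain at most μ_s N₁ = 230.1 N of static friction.
Since P = 66 N ≤ 230.1 N, A does not slip on B; friction on A equals P = 66 N.
By Newton's third law B feels 66 N forward from A. With B stationary, the floor's static friction on B balances it: f₂ = 66 N (well within μ_s(m_A+m_B)g = 765.5 N).

f ≈ 66 N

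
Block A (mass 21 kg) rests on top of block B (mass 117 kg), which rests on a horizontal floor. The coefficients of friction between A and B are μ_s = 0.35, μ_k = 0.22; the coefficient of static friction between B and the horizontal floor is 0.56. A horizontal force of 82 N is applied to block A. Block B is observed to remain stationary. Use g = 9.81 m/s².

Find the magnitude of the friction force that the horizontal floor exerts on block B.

Between the blocks, N₁ = m_A g = 206 N.
So the A–B interface can sustain at most μ_s N₁ = 72.1 N of static friction.
Since P = 82 N > 72.1 N, A slides on B; the A–B friction is kinetic: f₁ = μ_k N₁ = 0.22×206 = 45.3 N.
B experiences an equal 45.3 N forward from A (third law). B is in equilibrium, so the floor supplies f₂ = 45.3 N of static friction (limit μ_s(m_A+m_B)g = 758.1 N, not exceeded).

f ≈ 45.3 N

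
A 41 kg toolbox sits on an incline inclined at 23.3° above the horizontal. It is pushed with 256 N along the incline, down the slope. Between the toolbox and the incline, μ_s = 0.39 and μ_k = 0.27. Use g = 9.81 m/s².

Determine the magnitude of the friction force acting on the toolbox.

The normal reaction is N = m g cos θ = 369.4 N.
The friction needed for equilibrium is m g sin θ + P = 159.1 + 256 = 415.1 N, measured positive up-slope.
Maximum static friction available: μ_s N = 0.39 × 369.4 = 144.1 N.
|415.1| exceeds 144.1 N, so the toolbox slips down-slope; friction is kinetic, f = μ_k N = 0.27×369.4 = 99.7 N.

f ≈ 99.7 N (up the incline)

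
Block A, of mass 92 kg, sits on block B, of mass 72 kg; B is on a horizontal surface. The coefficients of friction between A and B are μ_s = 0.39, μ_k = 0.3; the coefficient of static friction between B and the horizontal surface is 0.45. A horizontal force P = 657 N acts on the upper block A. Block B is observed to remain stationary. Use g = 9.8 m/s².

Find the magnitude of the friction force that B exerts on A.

f ≈ 270 N

Between the blocks, N₁ = m_A g = 901.6 N.
So the A–B interface can sustain at most μ_s N₁ = 351.6 N of static friction.
Since P = 657 N > 351.6 N, A slides on B; the A–B friction is kinetic: f₁ = μ_k N₁ = 0.3×901.6 = 270 N.
B experiences an equal 270 N forward from A (third law). B is in equilibrium, so the floor supplies f₂ = 270 N of static friction (limit μ_s(m_A+m_B)g = 723.2 N, not exceeded).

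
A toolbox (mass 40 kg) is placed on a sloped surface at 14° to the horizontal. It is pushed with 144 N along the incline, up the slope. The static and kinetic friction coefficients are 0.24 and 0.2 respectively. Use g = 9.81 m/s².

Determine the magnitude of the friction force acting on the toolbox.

f ≈ 49.1 N (down the incline)

Perpendicular to the surface, N = m g cos θ = 40·9.81·cos 14° = 380.7 N.
Parallel to the incline, ΣF = 0 gives f = m g sin θ − P = 94.93 − 144 = -49.07 N (up-slope positive).
Maximum static friction available: μ_s N = 0.24 × 380.7 = 91.38 N.
Since |-49.07| ≤ 91.38 N, static friction is sufficient; f equals the required value, not μ_s N.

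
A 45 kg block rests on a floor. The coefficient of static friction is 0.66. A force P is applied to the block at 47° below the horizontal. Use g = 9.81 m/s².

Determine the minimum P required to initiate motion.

N = m g + P sin α (the push presses the block into the floor).
At impending slip, P cos α = μ_s N = μ_s (m g + P sin α).
Solving: P (cos α − μ_s sin α) = μ_s m g → P = 0.66×441/(cos 47° − 0.66 sin 47°) = 291/0.1993 = 1460 N.

P ≈ 1460 N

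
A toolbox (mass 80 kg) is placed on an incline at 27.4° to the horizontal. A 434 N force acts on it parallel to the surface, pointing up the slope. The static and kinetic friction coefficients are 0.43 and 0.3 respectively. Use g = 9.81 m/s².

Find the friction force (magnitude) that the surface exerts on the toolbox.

Perpendicular to the surface, N = m g cos θ = 80·9.81·cos 27.4° = 696.8 N.
Parallel to the incline, ΣF = 0 gives f = m g sin θ − P = 361.2 − 434 = -72.84 N (up-slope positive).
The static-friction ceiling is μ_s N = 0.43 × 696.8 = 299.6 N.
Since |-72.84| ≤ 299.6 N, static friction is sufficient; f equals the required value, not μ_s N.

f ≈ 72.8 N (down the incline)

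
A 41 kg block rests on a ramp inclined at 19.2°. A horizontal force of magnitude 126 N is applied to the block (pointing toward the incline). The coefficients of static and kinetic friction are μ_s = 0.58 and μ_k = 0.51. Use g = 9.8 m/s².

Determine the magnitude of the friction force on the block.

Normal direction: N = m g cos θ + P sin θ = 420.9 N.
Along the incline, the net driving force (taking up-slope positive) is P cos θ − m g sin θ = 119 − 132.1 = -13.15 N, so equilibrium requires friction f = 13.15 N (up-slope).
The limit of static friction is μ_s N = 244.1 N.
Since 13.15 N is within the 244.1 N limit, the block stays put and friction is exactly 13.1 N.

f ≈ 13.1 N (up the incline)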